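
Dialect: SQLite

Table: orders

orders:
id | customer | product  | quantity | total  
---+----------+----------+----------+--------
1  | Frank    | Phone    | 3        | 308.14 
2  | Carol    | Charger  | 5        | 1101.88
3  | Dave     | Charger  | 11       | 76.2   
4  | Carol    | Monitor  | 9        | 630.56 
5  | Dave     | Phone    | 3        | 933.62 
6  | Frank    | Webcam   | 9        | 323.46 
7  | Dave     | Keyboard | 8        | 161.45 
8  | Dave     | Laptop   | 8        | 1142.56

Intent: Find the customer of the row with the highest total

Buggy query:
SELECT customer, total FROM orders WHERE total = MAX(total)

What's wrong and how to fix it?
Bug: WHERE is evaluated per row; an aggregate over the whole table isn't defined there

Fix: Wrap MAX in a scalar subquery so WHERE compares against a single value

Corrected query:
SELECT customer, total FROM orders WHERE total = (SELECT MAX(total) FROM orders)

Result:
customer | total  
---------+--------
Dave     | 1142.56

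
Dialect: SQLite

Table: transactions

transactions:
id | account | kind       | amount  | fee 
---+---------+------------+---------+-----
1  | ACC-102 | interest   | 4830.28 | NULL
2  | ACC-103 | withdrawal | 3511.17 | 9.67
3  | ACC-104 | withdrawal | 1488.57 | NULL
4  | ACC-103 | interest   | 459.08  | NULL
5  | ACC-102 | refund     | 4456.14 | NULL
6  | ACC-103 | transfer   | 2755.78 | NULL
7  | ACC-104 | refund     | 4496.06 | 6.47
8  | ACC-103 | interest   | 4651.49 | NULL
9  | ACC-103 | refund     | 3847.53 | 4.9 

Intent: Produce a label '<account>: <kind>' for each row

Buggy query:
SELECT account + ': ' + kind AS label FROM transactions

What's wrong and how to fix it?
Bug: '+' is numeric addition; on text columns SQLite converts them to 0 instead of concatenating

Fix: Replace + with || to concatenate text

Corrected query:
SELECT account || ': ' || kind AS label FROM transactions

Result:
label              
-------------------
ACC-102: interest  
ACC-103: withdrawal
ACC-104: withdrawal
ACC-103: interest  
ACC-102: refund    
ACC-103: transfer  
ACC-104: refund    
ACC-103: interest  
ACC-103: refund    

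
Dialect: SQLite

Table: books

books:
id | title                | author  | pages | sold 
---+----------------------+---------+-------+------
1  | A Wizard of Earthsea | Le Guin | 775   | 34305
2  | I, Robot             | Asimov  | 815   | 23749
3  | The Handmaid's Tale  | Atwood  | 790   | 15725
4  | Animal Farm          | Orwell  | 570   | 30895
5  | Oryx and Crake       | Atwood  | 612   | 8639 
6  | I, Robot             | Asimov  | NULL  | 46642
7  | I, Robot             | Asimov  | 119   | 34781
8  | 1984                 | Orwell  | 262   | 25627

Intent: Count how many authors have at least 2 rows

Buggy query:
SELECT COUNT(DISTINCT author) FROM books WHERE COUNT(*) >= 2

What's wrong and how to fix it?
Bug: COUNT(*) cannot appear in WHERE; the per-group count doesn't exist yet

Fix: Use a subquery that GROUPs and filters with HAVING, then count its rows

Corrected query:
SELECT COUNT(*) FROM (SELECT author FROM books GROUP BY author HAVING COUNT(*) >= 2)

Result:
COUNT(*)
--------
3       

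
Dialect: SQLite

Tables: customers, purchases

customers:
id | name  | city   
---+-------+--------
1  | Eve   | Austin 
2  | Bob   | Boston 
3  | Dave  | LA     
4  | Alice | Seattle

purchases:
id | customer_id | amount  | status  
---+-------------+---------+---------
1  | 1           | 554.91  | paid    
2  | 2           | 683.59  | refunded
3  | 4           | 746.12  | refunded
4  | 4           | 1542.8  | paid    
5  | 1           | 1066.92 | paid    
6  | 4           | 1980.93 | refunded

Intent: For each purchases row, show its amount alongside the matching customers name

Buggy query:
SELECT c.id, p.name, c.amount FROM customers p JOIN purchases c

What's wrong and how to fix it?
Bug: JOIN with no ON clause produces a cartesian product; every purchases row pairs with every customers row

Fix: Add ON c.customer_id = p.id to the JOIN

Corrected query:
SELECT c.id, p.name, c.amount FROM customers p JOIN purchases c ON c.customer_id = p.id

Result:
id | name  | amount 
---+-------+--------
1  | Eve   | 554.91 
2  | Bob   | 683.59 
3  | Alice | 746.12 
4  | Alice | 1542.8 
5  | Eve   | 1066.92
6  | Alice | 1980.93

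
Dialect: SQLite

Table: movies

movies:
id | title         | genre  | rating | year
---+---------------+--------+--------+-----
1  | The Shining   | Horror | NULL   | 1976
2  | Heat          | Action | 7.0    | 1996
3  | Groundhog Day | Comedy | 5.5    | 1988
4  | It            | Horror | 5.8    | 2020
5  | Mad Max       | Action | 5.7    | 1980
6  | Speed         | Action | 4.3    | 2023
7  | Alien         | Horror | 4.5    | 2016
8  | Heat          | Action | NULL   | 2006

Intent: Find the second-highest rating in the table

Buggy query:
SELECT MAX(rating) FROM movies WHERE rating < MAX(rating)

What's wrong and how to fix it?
Bug: MAX(rating) on the right of the comparison is an aggregate-in-WHERE error

Fix: Put the inner MAX in a scalar subquery

Corrected query:
SELECT MAX(rating) FROM movies WHERE rating < (SELECT MAX(rating) FROM movies)

Result:
MAX(rating)
-----------
5.8        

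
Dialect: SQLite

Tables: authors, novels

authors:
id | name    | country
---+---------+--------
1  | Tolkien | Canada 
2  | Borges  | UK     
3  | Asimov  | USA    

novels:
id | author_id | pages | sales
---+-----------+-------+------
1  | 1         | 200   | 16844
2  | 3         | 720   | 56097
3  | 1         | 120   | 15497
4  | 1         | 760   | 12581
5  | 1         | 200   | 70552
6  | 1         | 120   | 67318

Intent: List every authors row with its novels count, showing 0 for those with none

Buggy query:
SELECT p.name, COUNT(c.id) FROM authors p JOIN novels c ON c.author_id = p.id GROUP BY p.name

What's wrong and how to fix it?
Bug: INNER JOIN drops authors rows that have no matching novels rows

Fix: Switch to LEFT JOIN to retain unmatched parent rows

Corrected query:
SELECT p.name, COUNT(c.id) FROM authors p LEFT JOIN novels c ON c.author_id = p.id GROUP BY p.name

Result:
name    | COUNT(c.id)
--------+------------
Asimov  | 1          
Borges  | 0          
Tolkien | 5          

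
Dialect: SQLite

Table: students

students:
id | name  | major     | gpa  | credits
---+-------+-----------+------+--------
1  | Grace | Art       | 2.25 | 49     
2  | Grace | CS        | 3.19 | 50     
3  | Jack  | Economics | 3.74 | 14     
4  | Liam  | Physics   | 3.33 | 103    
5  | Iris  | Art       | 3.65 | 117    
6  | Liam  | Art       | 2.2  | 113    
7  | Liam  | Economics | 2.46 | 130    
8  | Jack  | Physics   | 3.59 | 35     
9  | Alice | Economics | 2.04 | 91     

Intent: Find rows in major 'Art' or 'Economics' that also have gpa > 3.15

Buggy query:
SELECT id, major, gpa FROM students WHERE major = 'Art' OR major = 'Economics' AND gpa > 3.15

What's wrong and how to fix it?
Bug: Without parentheses, AND is evaluated before OR, so the gpa filter only applies to the 'Economics' branch

Fix: Add parentheses around the OR so the AND applies to both alternatives

Corrected query:
SELECT id, major, gpa FROM students WHERE (major = 'Art' OR major = 'Economics') AND gpa > 3.15

Result:
id | major     | gpa 
---+-----------+-----
3  | Economics | 3.74
5  | Art       | 3.65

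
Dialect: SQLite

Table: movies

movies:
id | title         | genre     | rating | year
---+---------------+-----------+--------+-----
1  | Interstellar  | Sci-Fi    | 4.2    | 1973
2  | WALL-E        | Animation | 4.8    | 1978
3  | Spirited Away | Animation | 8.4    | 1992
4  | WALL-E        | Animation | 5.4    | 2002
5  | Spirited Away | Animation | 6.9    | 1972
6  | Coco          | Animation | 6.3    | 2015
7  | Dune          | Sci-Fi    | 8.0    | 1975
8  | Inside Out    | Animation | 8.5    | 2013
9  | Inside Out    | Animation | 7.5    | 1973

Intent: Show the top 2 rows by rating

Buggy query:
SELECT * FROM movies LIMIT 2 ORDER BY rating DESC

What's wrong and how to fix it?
Bug: LIMIT must come after ORDER BY

Fix: Swap the clauses: ORDER BY first, then LIMIT

Corrected query:
SELECT * FROM movies ORDER BY rating DESC LIMIT 2

Result:
id | title         | genre     | rating | year
---+---------------+-----------+--------+-----
8  | Inside Out    | Animation | 8.5    | 2013
3  | Spirited Away | Animation | 8.4    | 1992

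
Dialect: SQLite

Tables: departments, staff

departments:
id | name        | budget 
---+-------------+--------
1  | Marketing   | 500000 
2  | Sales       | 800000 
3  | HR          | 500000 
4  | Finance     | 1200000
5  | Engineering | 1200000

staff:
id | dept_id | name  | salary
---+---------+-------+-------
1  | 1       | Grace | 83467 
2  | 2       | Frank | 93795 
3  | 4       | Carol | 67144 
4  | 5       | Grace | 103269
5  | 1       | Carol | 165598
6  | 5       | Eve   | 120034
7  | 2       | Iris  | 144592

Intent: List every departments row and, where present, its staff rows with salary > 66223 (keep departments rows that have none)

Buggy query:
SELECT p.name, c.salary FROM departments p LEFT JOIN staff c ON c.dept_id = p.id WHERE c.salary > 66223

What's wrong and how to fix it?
Bug: A WHERE condition on the right-hand table after LEFT JOIN drops unmatched parents

Fix: Put 'c.salary > 66223' in the JOIN's ON clause instead of WHERE

Corrected query:
SELECT p.name, c.salary FROM departments p LEFT JOIN staff c ON c.dept_id = p.id AND c.salary > 66223

Result:
name        | salary
------------+-------
Marketing   | 83467 
Marketing   | 165598
Sales       | 93795 
Sales       | 144592
HR          | NULL  
Finance     | 67144 
Engineering | 103269
Engineering | 120034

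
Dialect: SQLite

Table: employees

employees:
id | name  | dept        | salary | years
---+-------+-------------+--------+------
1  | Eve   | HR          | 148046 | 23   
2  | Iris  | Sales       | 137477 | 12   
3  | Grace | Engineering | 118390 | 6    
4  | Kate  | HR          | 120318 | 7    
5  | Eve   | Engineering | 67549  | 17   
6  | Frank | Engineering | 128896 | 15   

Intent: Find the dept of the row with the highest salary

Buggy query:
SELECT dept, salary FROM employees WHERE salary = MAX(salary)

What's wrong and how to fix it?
Bug: MAX(salary) is an aggregate and cannot be used directly in WHERE

Fix: Use a subquery: WHERE salary = (SELECT MAX(salary) FROM employees)

Corrected query:
SELECT dept, salary FROM employees WHERE salary = (SELECT MAX(salary) FROM employees)

Result:
dept | salary
-----+-------
HR   | 148046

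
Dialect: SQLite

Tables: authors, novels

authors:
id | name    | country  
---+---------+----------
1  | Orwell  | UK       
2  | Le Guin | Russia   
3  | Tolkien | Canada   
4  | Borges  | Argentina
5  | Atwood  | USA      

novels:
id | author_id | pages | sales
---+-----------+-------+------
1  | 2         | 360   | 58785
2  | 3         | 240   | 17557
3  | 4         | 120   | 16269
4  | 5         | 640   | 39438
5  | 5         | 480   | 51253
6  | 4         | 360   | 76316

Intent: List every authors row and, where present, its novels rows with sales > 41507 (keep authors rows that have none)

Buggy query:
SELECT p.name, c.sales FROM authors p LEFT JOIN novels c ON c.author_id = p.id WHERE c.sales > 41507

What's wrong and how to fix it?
Bug: Filtering c.sales in WHERE discards the NULL rows produced by LEFT JOIN, turning it into an inner join

Fix: Put 'c.sales > 41507' in the JOIN's ON clause instead of WHERE

Corrected query:
SELECT p.name, c.sales FROM authors p LEFT JOIN novels c ON c.author_id = p.id AND c.sales > 41507

Result:
name    | sales
--------+------
Orwell  | NULL 
Le Guin | 58785
Tolkien | NULL 
Borges  | 76316
Atwood  | 51253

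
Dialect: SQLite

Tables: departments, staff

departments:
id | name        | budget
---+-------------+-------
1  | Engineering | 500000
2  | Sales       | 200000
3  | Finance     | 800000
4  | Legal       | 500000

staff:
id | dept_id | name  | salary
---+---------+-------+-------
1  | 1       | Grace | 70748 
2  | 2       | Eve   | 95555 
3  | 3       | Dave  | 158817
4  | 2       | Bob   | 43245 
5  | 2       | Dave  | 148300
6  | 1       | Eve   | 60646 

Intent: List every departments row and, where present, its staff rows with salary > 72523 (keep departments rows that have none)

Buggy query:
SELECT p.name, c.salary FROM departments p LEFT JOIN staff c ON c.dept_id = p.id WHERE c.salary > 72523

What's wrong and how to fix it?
Bug: A WHERE condition on the right-hand table after LEFT JOIN drops unmatched parents

Fix: Move the right-table condition into the ON clause so unmatched parents are kept

Corrected query:
SELECT p.name, c.salary FROM departments p LEFT JOIN staff c ON c.dept_id = p.id AND c.salary > 72523

Result:
name        | salary
------------+-------
Engineering | NULL  
Sales       | 95555 
Sales       | 148300
Finance     | 158817
Legal       | NULL  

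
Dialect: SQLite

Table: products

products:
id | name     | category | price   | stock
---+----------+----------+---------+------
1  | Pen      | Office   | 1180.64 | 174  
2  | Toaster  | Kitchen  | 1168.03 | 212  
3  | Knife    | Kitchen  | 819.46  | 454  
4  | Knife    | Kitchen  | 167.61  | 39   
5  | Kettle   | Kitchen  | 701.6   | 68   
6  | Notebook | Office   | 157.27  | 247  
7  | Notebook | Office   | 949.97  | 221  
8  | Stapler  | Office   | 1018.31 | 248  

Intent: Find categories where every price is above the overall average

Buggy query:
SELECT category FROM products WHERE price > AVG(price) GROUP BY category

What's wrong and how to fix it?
Bug: WHERE evaluates per row before aggregation, so AVG() is unavailable

Fix: Use a subquery for AVG and a HAVING MIN(...) filter so the condition holds for every row in the group

Corrected query:
SELECT category FROM products GROUP BY category HAVING MIN(price) > (SELECT AVG(price) FROM products)

Result:
(no rows)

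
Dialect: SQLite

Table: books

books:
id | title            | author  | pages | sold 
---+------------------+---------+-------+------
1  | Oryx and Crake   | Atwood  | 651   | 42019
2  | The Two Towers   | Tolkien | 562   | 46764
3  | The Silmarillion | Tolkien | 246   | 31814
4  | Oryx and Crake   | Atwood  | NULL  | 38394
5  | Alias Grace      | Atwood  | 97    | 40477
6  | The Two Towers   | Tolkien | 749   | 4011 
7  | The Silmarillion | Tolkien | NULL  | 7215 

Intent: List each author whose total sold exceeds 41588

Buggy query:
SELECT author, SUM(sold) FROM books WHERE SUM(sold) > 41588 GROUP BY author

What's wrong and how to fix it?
Bug: SUM(sold) is an aggregate, but WHERE filters rows before aggregation

Fix: Move the aggregate condition to a HAVING clause

Corrected query:
SELECT author, SUM(sold) FROM books GROUP BY author HAVING SUM(sold) > 41588

Result:
author  | SUM(sold)
--------+----------
Atwood  | 120890   
Tolkien | 89804    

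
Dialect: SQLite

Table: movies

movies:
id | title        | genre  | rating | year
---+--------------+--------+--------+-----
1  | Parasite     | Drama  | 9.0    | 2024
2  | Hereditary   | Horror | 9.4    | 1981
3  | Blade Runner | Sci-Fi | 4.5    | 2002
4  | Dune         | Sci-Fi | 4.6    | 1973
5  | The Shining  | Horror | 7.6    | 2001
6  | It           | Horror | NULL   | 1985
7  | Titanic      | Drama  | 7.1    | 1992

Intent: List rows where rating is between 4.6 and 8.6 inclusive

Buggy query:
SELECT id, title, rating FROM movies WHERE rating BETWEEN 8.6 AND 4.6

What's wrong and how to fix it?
Bug: BETWEEN expects the lower bound first; with 8.6 AND 4.6 the range is empty

Fix: Write BETWEEN 4.6 AND 8.6

Corrected query:
SELECT id, title, rating FROM movies WHERE rating BETWEEN 4.6 AND 8.6

Result:
id | title       | rating
---+-------------+-------
4  | Dune        | 4.6   
5  | The Shining | 7.6   
7  | Titanic     | 7.1   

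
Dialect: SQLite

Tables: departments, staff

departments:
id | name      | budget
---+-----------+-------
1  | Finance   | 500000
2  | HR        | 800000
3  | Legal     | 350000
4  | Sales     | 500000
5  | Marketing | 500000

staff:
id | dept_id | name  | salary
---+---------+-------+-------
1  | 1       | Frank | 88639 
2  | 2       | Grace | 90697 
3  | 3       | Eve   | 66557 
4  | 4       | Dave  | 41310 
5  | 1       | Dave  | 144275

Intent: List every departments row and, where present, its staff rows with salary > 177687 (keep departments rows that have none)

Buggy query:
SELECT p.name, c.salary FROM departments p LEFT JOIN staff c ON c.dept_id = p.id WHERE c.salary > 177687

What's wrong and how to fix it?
Bug: Filtering c.salary in WHERE discards the NULL rows produced by LEFT JOIN, turning it into an inner join

Fix: Put 'c.salary > 177687' in the JOIN's ON clause instead of WHERE

Corrected query:
SELECT p.name, c.salary FROM departments p LEFT JOIN staff c ON c.dept_id = p.id AND c.salary > 177687

Result:
name      | salary
----------+-------
Finance   | NULL  
HR        | NULL  
Legal     | NULL  
Sales     | NULL  
Marketing | NULL  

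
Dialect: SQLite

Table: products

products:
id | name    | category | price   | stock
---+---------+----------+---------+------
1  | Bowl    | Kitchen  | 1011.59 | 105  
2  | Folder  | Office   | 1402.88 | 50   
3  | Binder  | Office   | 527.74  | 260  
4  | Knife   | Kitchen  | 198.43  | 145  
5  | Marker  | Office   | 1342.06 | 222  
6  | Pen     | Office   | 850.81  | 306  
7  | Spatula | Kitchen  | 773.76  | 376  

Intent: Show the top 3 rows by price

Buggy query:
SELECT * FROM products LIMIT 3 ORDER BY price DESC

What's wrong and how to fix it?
Bug: LIMIT must come after ORDER BY

Fix: Sort with ORDER BY, then apply LIMIT

Corrected query:
SELECT * FROM products ORDER BY price DESC LIMIT 3

Result:
id | name   | category | price   | stock
---+--------+----------+---------+------
2  | Folder | Office   | 1402.88 | 50   
5  | Marker | Office   | 1342.06 | 222  
1  | Bowl   | Kitchen  | 1011.59 | 105  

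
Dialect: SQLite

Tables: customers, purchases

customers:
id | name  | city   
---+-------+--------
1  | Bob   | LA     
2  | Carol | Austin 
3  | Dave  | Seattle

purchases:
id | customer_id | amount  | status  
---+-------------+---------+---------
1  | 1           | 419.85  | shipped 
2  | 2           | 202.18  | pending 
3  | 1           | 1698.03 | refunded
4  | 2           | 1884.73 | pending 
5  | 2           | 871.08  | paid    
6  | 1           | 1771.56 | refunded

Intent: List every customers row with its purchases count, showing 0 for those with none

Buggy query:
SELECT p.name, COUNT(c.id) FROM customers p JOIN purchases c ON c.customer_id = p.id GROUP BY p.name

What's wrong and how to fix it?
Bug: An inner join excludes parents with zero children

Fix: Switch to LEFT JOIN to retain unmatched parent rows

Corrected query:
SELECT p.name, COUNT(c.id) FROM customers p LEFT JOIN purchases c ON c.customer_id = p.id GROUP BY p.name

Result:
name  | COUNT(c.id)
------+------------
Bob   | 3          
Carol | 3          
Dave  | 0          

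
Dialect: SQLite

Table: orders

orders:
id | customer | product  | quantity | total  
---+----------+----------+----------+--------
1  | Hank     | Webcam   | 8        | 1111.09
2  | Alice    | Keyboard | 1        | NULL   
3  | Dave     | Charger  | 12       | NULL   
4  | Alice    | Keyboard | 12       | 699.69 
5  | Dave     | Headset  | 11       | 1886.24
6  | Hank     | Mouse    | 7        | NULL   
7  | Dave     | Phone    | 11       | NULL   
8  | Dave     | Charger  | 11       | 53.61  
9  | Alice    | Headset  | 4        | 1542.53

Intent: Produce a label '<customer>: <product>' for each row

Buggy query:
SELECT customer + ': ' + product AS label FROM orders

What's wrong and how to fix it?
Bug: '+' is numeric addition; on text columns SQLite converts them to 0 instead of concatenating

Fix: Replace + with || to concatenate text

Corrected query:
SELECT customer || ': ' || product AS label FROM orders

Result:
label          
---------------
Hank: Webcam   
Alice: Keyboard
Dave: Charger  
Alice: Keyboard
Dave: Headset  
Hank: Mouse    
Dave: Phone    
Dave: Charger  
Alice: Headset 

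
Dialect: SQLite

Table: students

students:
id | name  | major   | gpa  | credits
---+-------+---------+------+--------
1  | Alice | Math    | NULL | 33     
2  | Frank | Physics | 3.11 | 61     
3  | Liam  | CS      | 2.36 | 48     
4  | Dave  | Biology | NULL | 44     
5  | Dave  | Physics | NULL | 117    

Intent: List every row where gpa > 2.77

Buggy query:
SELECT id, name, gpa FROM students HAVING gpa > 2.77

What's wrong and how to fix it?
Bug: This is a non-aggregate query (no GROUP BY, no aggregates), so in SQLite the HAVING clause is invalid here; a row-level condition belongs in WHERE

Fix: Replace HAVING with WHERE since the condition applies to individual rows

Corrected query:
SELECT id, name, gpa FROM students WHERE gpa > 2.77

Result:
id | name  | gpa 
---+-------+-----
2  | Frank | 3.11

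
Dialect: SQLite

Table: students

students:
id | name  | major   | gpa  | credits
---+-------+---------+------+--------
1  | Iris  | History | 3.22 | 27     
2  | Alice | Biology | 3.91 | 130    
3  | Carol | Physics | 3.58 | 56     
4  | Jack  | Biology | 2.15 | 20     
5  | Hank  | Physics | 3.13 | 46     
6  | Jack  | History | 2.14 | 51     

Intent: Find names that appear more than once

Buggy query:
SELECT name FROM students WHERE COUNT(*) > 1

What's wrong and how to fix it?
Bug: COUNT(*) is an aggregate and cannot be used in WHERE

Fix: Group first, then use HAVING for the count condition

Corrected query:
SELECT name FROM students GROUP BY name HAVING COUNT(*) > 1

Result:
name
----
Jack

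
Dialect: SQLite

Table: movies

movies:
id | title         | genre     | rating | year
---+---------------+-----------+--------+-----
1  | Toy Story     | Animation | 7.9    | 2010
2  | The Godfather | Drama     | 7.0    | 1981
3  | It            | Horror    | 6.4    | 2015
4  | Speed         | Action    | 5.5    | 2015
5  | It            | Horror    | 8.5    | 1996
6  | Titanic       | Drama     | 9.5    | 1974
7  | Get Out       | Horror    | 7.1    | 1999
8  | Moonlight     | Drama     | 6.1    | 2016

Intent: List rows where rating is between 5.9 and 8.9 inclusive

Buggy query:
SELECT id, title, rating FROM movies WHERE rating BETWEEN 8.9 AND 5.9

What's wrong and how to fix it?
Bug: BETWEEN expects the lower bound first; with 8.9 AND 5.9 the range is empty

Fix: Write BETWEEN 5.9 AND 8.9

Corrected query:
SELECT id, title, rating FROM movies WHERE rating BETWEEN 5.9 AND 8.9

Result:
id | title         | rating
---+---------------+-------
1  | Toy Story     | 7.9   
2  | The Godfather | 7     
3  | It            | 6.4   
5  | It            | 8.5   
7  | Get Out       | 7.1   
8  | Moonlight     | 6.1   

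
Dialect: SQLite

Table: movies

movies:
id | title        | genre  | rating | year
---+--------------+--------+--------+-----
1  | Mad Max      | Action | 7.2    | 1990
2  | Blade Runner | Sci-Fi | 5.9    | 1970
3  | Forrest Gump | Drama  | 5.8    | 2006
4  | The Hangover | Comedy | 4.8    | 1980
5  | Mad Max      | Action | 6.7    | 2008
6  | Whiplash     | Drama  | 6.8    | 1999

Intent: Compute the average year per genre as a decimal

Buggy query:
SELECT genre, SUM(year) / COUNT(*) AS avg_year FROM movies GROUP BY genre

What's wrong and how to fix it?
Bug: Both operands are integers, so '/' performs integer division and truncates

Fix: Multiply by 1.0 (or CAST to REAL) to force floating-point division

Corrected query:
SELECT genre, SUM(year) * 1.0 / COUNT(*) AS avg_year FROM movies GROUP BY genre

Result:
genre  | avg_year
-------+---------
Action | 1999    
Comedy | 1980    
Drama  | 2002.5  
Sci-Fi | 1970    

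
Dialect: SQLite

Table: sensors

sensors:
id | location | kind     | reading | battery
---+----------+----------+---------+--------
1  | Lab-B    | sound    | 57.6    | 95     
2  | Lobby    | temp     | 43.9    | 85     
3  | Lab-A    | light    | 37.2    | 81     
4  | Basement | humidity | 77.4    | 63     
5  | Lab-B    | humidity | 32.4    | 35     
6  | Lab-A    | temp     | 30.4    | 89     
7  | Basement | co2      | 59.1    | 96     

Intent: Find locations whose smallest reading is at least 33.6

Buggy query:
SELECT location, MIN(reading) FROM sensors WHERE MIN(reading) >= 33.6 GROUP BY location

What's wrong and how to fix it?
Bug: Aggregates like MIN are computed per group after WHERE runs

Fix: Replace WHERE with HAVING after the GROUP BY

Corrected query:
SELECT location, MIN(reading) FROM sensors GROUP BY location HAVING MIN(reading) >= 33.6

Result:
location | MIN(reading)
---------+-------------
Basement | 59.1        
Lobby    | 43.9        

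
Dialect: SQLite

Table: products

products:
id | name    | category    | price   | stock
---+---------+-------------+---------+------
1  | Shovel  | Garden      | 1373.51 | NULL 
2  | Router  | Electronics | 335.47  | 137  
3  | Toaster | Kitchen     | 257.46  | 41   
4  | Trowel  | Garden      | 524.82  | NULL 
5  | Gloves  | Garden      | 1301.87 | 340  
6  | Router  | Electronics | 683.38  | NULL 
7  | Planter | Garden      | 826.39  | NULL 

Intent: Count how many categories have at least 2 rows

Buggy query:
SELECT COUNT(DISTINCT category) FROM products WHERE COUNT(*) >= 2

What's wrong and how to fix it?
Bug: WHERE filters individual rows, not groups, so a group-level COUNT is invalid there

Fix: Use a subquery that GROUPs and filters with HAVING, then count its rows

Corrected query:
SELECT COUNT(*) FROM (SELECT category FROM products GROUP BY category HAVING COUNT(*) >= 2)

Result:
COUNT(*)
--------
2       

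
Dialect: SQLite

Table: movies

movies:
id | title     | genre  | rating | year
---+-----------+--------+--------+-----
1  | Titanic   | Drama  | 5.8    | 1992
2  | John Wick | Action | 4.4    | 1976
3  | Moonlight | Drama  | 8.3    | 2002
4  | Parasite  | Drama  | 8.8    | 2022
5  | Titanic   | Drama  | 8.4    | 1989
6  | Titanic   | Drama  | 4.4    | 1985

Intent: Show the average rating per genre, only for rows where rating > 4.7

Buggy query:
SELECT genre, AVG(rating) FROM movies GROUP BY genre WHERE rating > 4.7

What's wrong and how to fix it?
Bug: WHERE cannot follow GROUP BY

Fix: Move the WHERE clause before GROUP BY

Corrected query:
SELECT genre, AVG(rating) FROM movies WHERE rating > 4.7 GROUP BY genre

Result:
genre | AVG(rating)
------+------------
Drama | 7.825      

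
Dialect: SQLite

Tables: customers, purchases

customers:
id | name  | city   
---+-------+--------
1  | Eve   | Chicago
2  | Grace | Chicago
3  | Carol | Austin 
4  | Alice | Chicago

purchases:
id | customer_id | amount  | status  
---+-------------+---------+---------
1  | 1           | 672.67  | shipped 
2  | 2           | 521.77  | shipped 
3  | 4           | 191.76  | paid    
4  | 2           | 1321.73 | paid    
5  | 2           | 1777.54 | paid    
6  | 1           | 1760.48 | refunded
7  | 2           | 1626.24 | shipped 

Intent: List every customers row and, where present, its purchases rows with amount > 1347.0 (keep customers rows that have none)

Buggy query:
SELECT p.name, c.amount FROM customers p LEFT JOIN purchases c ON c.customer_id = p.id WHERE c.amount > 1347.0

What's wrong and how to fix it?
Bug: A WHERE condition on the right-hand table after LEFT JOIN drops unmatched parents

Fix: Put 'c.amount > 1347.0' in the JOIN's ON clause instead of WHERE

Corrected query:
SELECT p.name, c.amount FROM customers p LEFT JOIN purchases c ON c.customer_id = p.id AND c.amount > 1347.0

Result:
name  | amount 
------+--------
Eve   | 1760.48
Grace | 1626.24
Grace | 1777.54
Carol | NULL   
Alice | NULL   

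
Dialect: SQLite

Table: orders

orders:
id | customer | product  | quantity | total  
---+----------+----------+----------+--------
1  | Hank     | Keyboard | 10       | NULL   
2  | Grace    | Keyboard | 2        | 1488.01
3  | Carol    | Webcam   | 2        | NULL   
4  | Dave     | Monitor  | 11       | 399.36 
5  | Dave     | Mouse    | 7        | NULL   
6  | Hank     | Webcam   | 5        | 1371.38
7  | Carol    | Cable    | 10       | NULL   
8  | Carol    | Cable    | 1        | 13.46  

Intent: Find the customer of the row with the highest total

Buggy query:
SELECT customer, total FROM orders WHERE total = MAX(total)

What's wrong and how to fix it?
Bug: WHERE is evaluated per row; an aggregate over the whole table isn't defined there

Fix: Wrap MAX in a scalar subquery so WHERE compares against a single value

Corrected query:
SELECT customer, total FROM orders WHERE total = (SELECT MAX(total) FROM orders)

Result:
customer | total  
---------+--------
Grace    | 1488.01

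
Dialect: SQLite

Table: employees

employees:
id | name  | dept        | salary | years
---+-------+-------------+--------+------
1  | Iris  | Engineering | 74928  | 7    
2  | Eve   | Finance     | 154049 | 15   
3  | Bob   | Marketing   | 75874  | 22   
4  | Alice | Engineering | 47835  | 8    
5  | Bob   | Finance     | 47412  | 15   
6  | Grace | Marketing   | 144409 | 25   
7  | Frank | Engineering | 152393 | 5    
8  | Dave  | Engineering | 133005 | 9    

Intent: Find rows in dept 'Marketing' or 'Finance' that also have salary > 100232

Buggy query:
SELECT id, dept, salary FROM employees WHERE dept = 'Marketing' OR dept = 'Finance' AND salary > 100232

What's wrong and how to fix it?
Bug: AND binds tighter than OR, so this parses as dept = 'Marketing' OR (dept = 'Finance' AND salary > 100232)

Fix: Group the OR with parentheses (or use IN), then AND the threshold

Corrected query:
SELECT id, dept, salary FROM employees WHERE (dept = 'Marketing' OR dept = 'Finance') AND salary > 100232

Result:
id | dept      | salary
---+-----------+-------
2  | Finance   | 154049
6  | Marketing | 144409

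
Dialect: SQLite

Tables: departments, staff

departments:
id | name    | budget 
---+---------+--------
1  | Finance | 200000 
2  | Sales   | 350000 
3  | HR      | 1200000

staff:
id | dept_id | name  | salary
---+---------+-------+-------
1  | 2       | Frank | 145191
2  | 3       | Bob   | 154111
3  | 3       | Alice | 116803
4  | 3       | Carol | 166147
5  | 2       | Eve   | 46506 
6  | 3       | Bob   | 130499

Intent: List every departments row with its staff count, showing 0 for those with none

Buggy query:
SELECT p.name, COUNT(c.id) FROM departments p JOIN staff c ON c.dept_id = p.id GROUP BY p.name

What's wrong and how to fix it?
Bug: INNER JOIN drops departments rows that have no matching staff rows

Fix: Switch to LEFT JOIN to retain unmatched parent rows

Corrected query:
SELECT p.name, COUNT(c.id) FROM departments p LEFT JOIN staff c ON c.dept_id = p.id GROUP BY p.name

Result:
name    | COUNT(c.id)
--------+------------
Finance | 0          
HR      | 4          
Sales   | 2          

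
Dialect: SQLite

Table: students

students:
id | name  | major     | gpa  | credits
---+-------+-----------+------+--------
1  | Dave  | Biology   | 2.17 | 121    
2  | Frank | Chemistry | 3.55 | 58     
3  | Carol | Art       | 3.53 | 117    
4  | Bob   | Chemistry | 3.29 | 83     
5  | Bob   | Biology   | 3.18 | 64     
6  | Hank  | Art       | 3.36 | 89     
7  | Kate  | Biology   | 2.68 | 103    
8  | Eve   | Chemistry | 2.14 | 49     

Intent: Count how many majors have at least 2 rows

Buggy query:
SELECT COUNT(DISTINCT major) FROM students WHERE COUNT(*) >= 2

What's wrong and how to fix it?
Bug: WHERE filters individual rows, not groups, so a group-level COUNT is invalid there

Fix: Group first with HAVING COUNT(*) >= 2, then COUNT the resulting groups

Corrected query:
SELECT COUNT(*) FROM (SELECT major FROM students GROUP BY major HAVING COUNT(*) >= 2)

Result:
COUNT(*)
--------
3       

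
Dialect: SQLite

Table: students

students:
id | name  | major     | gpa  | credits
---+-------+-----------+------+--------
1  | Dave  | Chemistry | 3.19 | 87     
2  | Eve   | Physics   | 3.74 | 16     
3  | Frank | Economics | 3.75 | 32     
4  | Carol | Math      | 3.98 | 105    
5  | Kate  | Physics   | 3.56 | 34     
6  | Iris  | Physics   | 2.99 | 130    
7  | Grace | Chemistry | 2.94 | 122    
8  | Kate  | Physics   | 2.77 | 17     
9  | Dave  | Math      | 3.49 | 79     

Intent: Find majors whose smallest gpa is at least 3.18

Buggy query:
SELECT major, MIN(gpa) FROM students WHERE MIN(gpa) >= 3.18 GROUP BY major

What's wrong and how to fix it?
Bug: Aggregates like MIN are computed per group after WHERE runs

Fix: Use HAVING for the per-group MIN condition

Corrected query:
SELECT major, MIN(gpa) FROM students GROUP BY major HAVING MIN(gpa) >= 3.18

Result:
major     | MIN(gpa)
----------+---------
Economics | 3.75    
Math      | 3.49    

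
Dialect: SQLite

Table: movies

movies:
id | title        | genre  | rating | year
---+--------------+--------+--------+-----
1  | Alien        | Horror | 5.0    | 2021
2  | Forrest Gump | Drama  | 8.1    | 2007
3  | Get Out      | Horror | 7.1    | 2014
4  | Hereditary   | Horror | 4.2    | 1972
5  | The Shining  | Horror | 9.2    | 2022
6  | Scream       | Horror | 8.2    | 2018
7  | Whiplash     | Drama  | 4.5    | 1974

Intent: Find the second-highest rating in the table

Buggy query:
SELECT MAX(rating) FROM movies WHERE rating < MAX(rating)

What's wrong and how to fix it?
Bug: MAX(rating) on the right of the comparison is an aggregate-in-WHERE error

Fix: Put the inner MAX in a scalar subquery

Corrected query:
SELECT MAX(rating) FROM movies WHERE rating < (SELECT MAX(rating) FROM movies)

Result:
MAX(rating)
-----------
8.2        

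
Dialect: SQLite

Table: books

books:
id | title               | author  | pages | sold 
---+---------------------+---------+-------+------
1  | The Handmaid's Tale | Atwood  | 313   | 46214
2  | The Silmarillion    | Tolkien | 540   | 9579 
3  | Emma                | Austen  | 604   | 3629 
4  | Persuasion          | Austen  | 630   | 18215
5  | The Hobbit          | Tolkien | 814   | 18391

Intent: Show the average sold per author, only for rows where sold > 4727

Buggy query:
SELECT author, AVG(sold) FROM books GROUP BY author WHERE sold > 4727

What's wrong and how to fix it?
Bug: Row-level WHERE must come before GROUP BY in the clause order

Fix: Place WHERE between FROM and GROUP BY

Corrected query:
SELECT author, AVG(sold) FROM books WHERE sold > 4727 GROUP BY author

Result:
author  | AVG(sold)
--------+----------
Atwood  | 46214    
Austen  | 18215    
Tolkien | 13985    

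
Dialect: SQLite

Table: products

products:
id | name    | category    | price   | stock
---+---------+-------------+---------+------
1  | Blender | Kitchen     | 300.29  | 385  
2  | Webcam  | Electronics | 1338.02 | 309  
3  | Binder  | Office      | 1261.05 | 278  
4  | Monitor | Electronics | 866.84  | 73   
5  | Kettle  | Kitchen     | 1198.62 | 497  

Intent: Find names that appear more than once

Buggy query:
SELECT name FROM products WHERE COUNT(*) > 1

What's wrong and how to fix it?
Bug: WHERE can't reference COUNT(*); aggregates are computed after WHERE

Fix: GROUP BY name, then filter groups with HAVING COUNT(*) > 1

Corrected query:
SELECT name FROM products GROUP BY name HAVING COUNT(*) > 1

Result:
(no rows)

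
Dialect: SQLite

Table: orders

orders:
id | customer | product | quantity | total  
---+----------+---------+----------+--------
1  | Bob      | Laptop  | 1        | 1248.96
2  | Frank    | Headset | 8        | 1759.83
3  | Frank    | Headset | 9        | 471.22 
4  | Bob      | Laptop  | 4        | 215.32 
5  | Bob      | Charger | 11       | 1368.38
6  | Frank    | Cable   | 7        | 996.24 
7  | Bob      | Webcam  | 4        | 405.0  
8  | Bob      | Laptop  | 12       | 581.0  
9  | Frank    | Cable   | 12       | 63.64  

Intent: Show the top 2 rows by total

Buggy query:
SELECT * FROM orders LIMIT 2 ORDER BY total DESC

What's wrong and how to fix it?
Bug: ORDER BY cannot follow LIMIT; LIMIT is the final clause

Fix: Sort with ORDER BY, then apply LIMIT

Corrected query:
SELECT * FROM orders ORDER BY total DESC LIMIT 2

Result:
id | customer | product | quantity | total  
---+----------+---------+----------+--------
2  | Frank    | Headset | 8        | 1759.83
5  | Bob      | Charger | 11       | 1368.38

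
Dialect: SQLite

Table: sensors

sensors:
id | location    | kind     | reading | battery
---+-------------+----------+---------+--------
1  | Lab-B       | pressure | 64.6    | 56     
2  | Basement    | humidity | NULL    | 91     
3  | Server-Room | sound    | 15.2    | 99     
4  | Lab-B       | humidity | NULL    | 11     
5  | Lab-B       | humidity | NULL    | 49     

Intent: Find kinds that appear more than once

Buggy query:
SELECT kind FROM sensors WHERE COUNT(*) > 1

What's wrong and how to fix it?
Bug: COUNT(*) is an aggregate and cannot be used in WHERE

Fix: GROUP BY kind, then filter groups with HAVING COUNT(*) > 1

Corrected query:
SELECT kind FROM sensors GROUP BY kind HAVING COUNT(*) > 1

Result:
kind    
--------
humidity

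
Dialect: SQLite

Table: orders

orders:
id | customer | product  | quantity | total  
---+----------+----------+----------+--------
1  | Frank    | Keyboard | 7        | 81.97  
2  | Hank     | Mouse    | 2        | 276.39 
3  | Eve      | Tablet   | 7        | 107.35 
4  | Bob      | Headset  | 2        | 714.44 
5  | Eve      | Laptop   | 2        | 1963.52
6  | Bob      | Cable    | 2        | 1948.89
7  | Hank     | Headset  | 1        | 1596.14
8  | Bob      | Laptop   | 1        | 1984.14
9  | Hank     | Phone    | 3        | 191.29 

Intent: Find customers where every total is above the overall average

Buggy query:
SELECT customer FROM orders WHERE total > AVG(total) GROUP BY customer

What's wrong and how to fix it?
Bug: AVG() is an aggregate; it can't sit directly in WHERE

Fix: Use a subquery for AVG and a HAVING MIN(...) filter so the condition holds for every row in the group

Corrected query:
SELECT customer FROM orders GROUP BY customer HAVING MIN(total) > (SELECT AVG(total) FROM orders)

Result:
(no rows)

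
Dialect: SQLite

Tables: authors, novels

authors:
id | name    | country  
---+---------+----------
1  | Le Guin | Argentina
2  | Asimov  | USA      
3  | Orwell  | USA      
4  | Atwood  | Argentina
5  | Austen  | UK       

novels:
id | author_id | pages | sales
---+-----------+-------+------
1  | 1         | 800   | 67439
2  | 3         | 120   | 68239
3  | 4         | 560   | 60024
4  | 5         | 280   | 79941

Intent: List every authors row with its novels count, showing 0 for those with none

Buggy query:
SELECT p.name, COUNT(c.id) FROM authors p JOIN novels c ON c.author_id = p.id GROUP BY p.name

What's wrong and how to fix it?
Bug: INNER JOIN drops authors rows that have no matching novels rows

Fix: Use LEFT JOIN so parents without children still appear (COUNT(c.id) gives 0)

Corrected query:
SELECT p.name, COUNT(c.id) FROM authors p LEFT JOIN novels c ON c.author_id = p.id GROUP BY p.name

Result:
name    | COUNT(c.id)
--------+------------
Asimov  | 0          
Atwood  | 1          
Austen  | 1          
Le Guin | 1          
Orwell  | 1          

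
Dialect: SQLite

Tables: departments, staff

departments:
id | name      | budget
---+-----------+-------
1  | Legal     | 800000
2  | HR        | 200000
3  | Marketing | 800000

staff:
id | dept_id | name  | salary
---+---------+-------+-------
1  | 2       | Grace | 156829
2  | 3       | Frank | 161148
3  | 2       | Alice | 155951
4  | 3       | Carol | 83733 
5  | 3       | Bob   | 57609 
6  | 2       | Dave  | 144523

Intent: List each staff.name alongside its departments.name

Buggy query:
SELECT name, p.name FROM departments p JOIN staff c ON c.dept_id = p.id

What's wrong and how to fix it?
Bug: Both tables have a 'name' column; the unqualified reference is ambiguous

Fix: Qualify the column with its table alias (c.name)

Corrected query:
SELECT c.name, p.name FROM departments p JOIN staff c ON c.dept_id = p.id

Result:
name  | name     
------+----------
Grace | HR       
Frank | Marketing
Alice | HR       
Carol | Marketing
Bob   | Marketing
Dave  | HR       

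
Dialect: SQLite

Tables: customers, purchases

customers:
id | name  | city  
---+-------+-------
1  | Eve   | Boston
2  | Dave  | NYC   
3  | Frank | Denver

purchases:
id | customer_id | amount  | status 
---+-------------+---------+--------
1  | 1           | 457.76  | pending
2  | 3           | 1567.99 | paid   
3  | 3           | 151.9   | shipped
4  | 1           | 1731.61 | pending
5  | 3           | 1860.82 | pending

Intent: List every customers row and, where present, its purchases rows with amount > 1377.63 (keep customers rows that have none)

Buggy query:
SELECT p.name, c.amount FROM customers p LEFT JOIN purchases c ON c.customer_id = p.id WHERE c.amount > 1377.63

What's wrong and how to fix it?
Bug: Filtering c.amount in WHERE discards the NULL rows produced by LEFT JOIN, turning it into an inner join

Fix: Move the right-table condition into the ON clause so unmatched parents are kept

Corrected query:
SELECT p.name, c.amount FROM customers p LEFT JOIN purchases c ON c.customer_id = p.id AND c.amount > 1377.63

Result:
name  | amount 
------+--------
Eve   | 1731.61
Dave  | NULL   
Frank | 1567.99
Frank | 1860.82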